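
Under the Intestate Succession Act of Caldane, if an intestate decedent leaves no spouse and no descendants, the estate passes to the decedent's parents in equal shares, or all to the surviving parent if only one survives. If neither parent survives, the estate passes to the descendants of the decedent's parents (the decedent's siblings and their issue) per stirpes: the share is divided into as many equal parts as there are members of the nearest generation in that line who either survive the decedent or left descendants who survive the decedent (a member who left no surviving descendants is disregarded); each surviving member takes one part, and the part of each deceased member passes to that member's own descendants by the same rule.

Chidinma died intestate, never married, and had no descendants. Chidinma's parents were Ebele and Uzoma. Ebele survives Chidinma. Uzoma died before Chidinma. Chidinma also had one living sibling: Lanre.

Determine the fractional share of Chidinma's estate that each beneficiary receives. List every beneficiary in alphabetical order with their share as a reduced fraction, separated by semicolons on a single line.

Only one parent, Ebele, survives, so Ebele takes the entire estate. The siblings take nothing because a surviving parent has priority.

Ebele 1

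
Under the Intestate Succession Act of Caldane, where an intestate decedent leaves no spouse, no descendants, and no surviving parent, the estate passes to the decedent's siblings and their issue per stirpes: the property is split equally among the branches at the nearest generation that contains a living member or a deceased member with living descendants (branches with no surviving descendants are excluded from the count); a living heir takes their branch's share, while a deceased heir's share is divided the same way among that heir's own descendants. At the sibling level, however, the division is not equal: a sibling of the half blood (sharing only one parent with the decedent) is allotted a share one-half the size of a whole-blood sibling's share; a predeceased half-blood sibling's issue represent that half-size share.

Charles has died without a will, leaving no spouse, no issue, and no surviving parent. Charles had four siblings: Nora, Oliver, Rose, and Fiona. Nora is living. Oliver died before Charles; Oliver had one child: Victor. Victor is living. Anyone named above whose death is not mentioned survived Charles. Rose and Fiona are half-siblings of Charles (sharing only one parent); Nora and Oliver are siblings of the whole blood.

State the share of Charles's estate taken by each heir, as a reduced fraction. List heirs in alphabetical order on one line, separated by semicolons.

Fiona 1/6; Nora 1/3; Rose 1/6; Victor 1/3

No spouse, descendants, or parent survives, so the estate passes to Charles's siblings per stirpes.
Half-blood siblings count for one-half the weight of whole-blood siblings at the initial division.
Dividing 1 in proportion to weights (total weight 3): Nora (weight 1) → 1/3; Oliver (weight 1) → 1/3; Rose (weight 1/2) → 1/6; Fiona (weight 1/2) → 1/6.
Nora is living and takes 1/3.
Oliver predeceased; the 1/3 allotted to Oliver's branch passes to Oliver's issue by representation.
Victor is the sole taker at this level and receives the full 1/3.
Rose is living and takes 1/6.
Fiona is living and takes 1/6.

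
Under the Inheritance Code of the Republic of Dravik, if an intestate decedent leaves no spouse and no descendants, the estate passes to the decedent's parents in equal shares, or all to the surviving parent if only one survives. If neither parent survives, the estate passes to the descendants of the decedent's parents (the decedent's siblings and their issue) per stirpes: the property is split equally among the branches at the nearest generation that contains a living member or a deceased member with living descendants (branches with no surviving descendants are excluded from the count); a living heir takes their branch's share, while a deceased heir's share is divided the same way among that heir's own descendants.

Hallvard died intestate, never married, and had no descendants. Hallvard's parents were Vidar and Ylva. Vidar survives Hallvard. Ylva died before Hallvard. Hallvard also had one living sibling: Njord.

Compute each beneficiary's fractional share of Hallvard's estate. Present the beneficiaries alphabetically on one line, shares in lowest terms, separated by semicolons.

Vidar 1

Only one parent, Vidar, survives, so Vidar takes the entire estate. The siblings take nothing because a surviving parent has priority.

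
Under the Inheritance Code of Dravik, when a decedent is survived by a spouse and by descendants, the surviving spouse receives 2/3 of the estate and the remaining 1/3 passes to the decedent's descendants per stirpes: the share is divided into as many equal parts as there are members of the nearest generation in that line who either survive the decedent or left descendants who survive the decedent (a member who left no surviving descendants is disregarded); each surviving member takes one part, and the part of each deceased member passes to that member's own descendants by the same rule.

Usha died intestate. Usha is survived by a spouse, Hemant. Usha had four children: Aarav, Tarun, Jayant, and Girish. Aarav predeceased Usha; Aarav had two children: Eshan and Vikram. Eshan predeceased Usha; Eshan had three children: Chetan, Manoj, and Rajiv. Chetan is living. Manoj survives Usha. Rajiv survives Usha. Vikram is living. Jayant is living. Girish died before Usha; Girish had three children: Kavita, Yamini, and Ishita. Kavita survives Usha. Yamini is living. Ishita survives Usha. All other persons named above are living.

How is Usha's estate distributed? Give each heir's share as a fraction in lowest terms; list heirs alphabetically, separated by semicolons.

Hemant, as surviving spouse, takes 2/3.
The remaining 1/3 passes to Usha's descendants per stirpes.
The 1/3 is divided into 4 equal shares of 1/12 among Aarav, Tarun, Jayant, Girish.
Aarav predeceased; the 1/12 allotted to Aarav's branch passes to Aarav's issue by representation.
The 1/12 is divided into 2 equal shares of 1/24 among Eshan, Vikram.
Eshan predeceased; the 1/24 allotted to Eshan's branch passes to Eshan's issue by representation.
The 1/24 is divided into 3 equal shares of 1/72 among Chetan, Manoj, Rajiv.
Chetan is living and takes 1/72.
Manoj is living and takes 1/72.
Rajiv is living and takes 1/72.
Vikram is living and takes 1/24.
Tarun is living and takes 1/12.
Jayant is living and takes 1/12.
Girish predeceased; the 1/12 allotted to Girish's branch passes to Girish's issue by representation.
The 1/12 is divided into 3 equal shares of 1/36 among Kavita, Yamini, Ishita.
Kavita is living and takes 1/36.
Yamini is living and takes 1/36.
Ishita is living and takes 1/36.

Chetan 1/72; Hemant 2/3; Ishita 1/36; Jayant 1/12; Kavita 1/36; Manoj 1/72; Rajiv 1/72; Tarun 1/12; Vikram 1/24; Yamini 1/36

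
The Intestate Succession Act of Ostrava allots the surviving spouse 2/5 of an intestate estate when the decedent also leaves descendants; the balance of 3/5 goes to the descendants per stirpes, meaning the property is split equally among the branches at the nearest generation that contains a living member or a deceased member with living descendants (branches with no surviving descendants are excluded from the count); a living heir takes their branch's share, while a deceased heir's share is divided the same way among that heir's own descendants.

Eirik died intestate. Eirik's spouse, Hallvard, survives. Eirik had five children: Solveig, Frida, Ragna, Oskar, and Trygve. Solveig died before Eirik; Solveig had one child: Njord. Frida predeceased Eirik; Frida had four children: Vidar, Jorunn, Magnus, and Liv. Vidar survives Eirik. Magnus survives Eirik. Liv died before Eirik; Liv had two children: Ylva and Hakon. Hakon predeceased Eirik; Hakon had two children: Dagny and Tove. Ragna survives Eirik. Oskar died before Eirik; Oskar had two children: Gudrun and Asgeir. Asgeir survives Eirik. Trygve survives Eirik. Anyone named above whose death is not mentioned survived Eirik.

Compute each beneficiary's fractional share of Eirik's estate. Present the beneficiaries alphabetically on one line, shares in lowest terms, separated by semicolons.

Hallvard, as surviving spouse, takes 2/5.
The remaining 3/5 passes to Eirik's descendants per stirpes.
The 3/5 is divided into 5 equal shares of 3/25 among Solveig, Frida, Ragna, Oskar, Trygve.
Solveig predeceased; the 3/25 allotted to Solveig's branch passes to Solveig's issue by representation.
Njord is the sole taker at this level and receives the full 3/25.
Frida predeceased; the 3/25 allotted to Frida's branch passes to Frida's issue by representation.
The 3/25 is divided into 4 equal shares of 3/100 among Vidar, Jorunn, Magnus, Liv.
Vidar is living and takes 3/100.
Jorunn is living and takes 3/100.
Magnus is living and takes 3/100.
Liv predeceased; the 3/100 allotted to Liv's branch passes to Liv's issue by representation.
The 3/100 is divided into 2 equal shares of 3/200 among Ylva, Hakon.
Ylva is living and takes 3/200.
Hakon predeceased; the 3/200 allotted to Hakon's branch passes to Hakon's issue by representation.
The 3/200 is divided into 2 equal shares of 3/400 among Dagny, Tove.
Dagny is living and takes 3/400.
Tove is living and takes 3/400.
Ragna is living and takes 3/25.
Oskar predeceased; the 3/25 allotted to Oskar's branch passes to Oskar's issue by representation.
The 3/25 is divided into 2 equal shares of 3/50 among Gudrun, Asgeir.
Gudrun is living and takes 3/50.
Asgeir is living and takes 3/50.
Trygve is living and takes 3/25.

Asgeir 3/50; Dagny 3/400; Gudrun 3/50; Hallvard 2/5; Jorunn 3/100; Magnus 3/100; Njord 3/25; Ragna 3/25; Tove 3/400; Trygve 3/25; Vidar 3/100; Ylva 3/200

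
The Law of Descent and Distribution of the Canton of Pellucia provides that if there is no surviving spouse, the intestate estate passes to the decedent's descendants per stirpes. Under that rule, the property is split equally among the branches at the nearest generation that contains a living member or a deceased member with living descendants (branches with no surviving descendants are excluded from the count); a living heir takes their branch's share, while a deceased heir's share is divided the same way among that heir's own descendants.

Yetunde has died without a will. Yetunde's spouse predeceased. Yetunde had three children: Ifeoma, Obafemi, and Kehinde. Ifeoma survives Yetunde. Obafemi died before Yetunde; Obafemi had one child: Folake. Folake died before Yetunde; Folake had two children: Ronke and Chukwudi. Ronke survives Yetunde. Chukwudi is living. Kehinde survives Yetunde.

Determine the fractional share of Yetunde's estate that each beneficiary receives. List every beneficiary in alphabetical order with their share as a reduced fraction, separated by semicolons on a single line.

There is no surviving spouse, so the entire estate passes to Yetunde's descendants per stirpes.
The estate is divided into 3 equal shares of 1/3 among Ifeoma, Obafemi, Kehinde.
Ifeoma is living and takes 1/3.
Obafemi predeceased; the 1/3 allotted to Obafemi's branch passes to Obafemi's issue by representation.
Folake's line is the sole branch at this level, so the full 1/3 passes to Folake's issue by representation.
The 1/3 is divided into 2 equal shares of 1/6 among Ronke, Chukwudi.
Ronke is living and takes 1/6.
Chukwudi is living and takes 1/6.
Kehinde is living and takes 1/3.

Chukwudi 1/6; Ifeoma 1/3; Kehinde 1/3; Ronke 1/6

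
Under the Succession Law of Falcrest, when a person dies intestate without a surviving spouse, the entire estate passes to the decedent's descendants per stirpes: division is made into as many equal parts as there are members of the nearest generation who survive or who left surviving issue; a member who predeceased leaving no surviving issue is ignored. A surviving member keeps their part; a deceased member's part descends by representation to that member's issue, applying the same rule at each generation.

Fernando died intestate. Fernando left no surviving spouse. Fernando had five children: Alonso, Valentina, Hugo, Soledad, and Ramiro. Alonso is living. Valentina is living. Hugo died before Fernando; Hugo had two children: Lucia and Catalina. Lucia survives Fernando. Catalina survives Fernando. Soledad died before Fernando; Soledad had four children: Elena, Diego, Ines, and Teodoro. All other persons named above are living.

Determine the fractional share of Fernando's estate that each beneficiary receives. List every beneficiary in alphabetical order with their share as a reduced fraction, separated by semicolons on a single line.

There is no surviving spouse, so the entire estate passes to Fernando's descendants per stirpes.
The estate is divided into 5 equal shares of 1/5 among Alonso, Valentina, Hugo, Soledad, Ramiro.
Alonso is living and takes 1/5.
Valentina is living and takes 1/5.
Hugo predeceased; the 1/5 allotted to Hugo's branch passes to Hugo's issue by representation.
The 1/5 is divided into 2 equal shares of 1/10 among Lucia, Catalina.
Lucia is living and takes 1/10.
Catalina is living and takes 1/10.
Soledad predeceased; the 1/5 allotted to Soledad's branch passes to Soledad's issue by representation.
The 1/5 is divided into 4 equal shares of 1/20 among Elena, Diego, Ines, Teodoro.
Elena is living and takes 1/20.
Diego is living and takes 1/20.
Ines is living and takes 1/20.
Teodoro is living and takes 1/20.
Ramiro is living and takes 1/5.

Alonso 1/5; Catalina 1/10; Diego 1/20; Elena 1/20; Ines 1/20; Lucia 1/10; Ramiro 1/5; Teodoro 1/20; Valentina 1/5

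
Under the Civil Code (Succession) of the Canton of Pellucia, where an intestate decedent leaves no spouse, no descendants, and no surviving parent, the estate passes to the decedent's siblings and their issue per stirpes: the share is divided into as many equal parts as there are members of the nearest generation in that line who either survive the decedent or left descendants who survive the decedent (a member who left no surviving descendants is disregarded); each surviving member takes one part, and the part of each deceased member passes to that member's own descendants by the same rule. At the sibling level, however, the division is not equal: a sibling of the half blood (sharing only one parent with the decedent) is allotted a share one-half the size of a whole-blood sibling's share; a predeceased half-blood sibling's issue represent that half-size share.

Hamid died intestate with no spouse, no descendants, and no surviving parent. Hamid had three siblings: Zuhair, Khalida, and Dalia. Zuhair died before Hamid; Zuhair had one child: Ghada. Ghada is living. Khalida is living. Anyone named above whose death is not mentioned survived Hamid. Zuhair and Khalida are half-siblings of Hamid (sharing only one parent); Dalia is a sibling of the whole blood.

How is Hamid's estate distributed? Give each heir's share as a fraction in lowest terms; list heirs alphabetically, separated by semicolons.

Dalia 1/2; Ghada 1/4; Khalida 1/4

No spouse, descendants, or parent survives, so the estate passes to Hamid's siblings per stirpes.
Half-blood siblings count for one-half the weight of whole-blood siblings at the initial division.
Dividing 1 in proportion to weights (total weight 2): Zuhair (weight 1/2) → 1/4; Khalida (weight 1/2) → 1/4; Dalia (weight 1) → 1/2.
Zuhair predeceased; the 1/4 allotted to Zuhair's branch passes to Zuhair's issue by representation.
Ghada is the sole taker at this level and receives the full 1/4.
Khalida is living and takes 1/4.
Dalia is living and takes 1/2.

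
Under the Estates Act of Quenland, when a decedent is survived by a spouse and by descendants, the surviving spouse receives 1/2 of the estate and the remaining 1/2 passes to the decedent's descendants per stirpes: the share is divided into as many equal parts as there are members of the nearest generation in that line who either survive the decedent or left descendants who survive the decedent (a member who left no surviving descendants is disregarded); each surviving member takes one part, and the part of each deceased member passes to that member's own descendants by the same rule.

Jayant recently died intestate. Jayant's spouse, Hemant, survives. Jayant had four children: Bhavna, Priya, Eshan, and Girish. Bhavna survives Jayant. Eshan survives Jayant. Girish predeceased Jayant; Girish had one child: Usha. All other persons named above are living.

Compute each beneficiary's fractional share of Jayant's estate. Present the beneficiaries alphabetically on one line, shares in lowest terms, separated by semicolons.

Bhavna 1/8; Eshan 1/8; Hemant 1/2; Priya 1/8; Usha 1/8

Hemant, as surviving spouse, takes 1/2.
The remaining 1/2 passes to Jayant's descendants per stirpes.
The 1/2 is divided into 4 equal shares of 1/8 among Bhavna, Priya, Eshan, Girish.
Bhavna is living and takes 1/8.
Priya is living and takes 1/8.
Eshan is living and takes 1/8.
Girish predeceased; the 1/8 allotted to Girish's branch passes to Girish's issue by representation.
Usha is the sole taker at this level and receives the full 1/8.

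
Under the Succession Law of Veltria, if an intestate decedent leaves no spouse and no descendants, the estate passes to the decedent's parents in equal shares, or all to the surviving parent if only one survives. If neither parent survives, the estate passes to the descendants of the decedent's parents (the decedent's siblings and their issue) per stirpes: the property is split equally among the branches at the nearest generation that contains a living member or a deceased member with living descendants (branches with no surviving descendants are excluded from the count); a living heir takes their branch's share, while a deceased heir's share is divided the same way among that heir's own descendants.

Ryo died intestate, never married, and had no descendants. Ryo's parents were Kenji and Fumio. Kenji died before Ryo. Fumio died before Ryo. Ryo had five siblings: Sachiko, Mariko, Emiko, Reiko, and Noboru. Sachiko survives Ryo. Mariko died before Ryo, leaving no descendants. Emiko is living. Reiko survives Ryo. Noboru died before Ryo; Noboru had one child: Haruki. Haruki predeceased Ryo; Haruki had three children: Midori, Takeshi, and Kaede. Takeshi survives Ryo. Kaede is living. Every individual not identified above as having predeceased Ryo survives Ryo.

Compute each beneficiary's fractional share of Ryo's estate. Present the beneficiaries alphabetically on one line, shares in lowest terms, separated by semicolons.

Neither parent survives and there are no descendants, so the estate passes to Ryo's siblings and their issue per stirpes.
Mariko left no surviving issue, so that branch lapses and is disregarded.
The estate is divided into 4 equal shares of 1/4 among Sachiko, Emiko, Reiko, Noboru.
Sachiko is living and takes 1/4.
Emiko is living and takes 1/4.
Reiko is living and takes 1/4.
Noboru predeceased; the 1/4 allotted to Noboru's branch passes to Noboru's issue by representation.
Haruki's line is the sole branch at this level, so the full 1/4 passes to Haruki's issue by representation.
The 1/4 is divided into 3 equal shares of 1/12 among Midori, Takeshi, Kaede.
Midori is living and takes 1/12.
Takeshi is living and takes 1/12.
Kaede is living and takes 1/12.

Emiko 1/4; Kaede 1/12; Midori 1/12; Reiko 1/4; Sachiko 1/4; Takeshi 1/12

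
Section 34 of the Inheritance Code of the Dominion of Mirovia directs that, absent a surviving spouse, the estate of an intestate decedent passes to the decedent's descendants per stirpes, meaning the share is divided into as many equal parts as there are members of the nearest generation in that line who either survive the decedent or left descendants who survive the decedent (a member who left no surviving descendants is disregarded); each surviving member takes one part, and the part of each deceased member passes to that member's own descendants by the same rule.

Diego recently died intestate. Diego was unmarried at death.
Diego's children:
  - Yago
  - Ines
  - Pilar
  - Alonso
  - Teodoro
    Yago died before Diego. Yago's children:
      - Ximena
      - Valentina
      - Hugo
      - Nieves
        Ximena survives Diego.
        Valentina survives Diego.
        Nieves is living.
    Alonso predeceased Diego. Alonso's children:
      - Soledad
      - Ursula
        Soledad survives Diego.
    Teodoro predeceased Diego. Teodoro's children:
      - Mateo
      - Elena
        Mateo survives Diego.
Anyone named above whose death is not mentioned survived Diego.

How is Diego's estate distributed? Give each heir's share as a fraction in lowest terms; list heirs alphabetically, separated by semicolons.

Elena 1/10; Hugo 1/20; Ines 1/5; Mateo 1/10; Nieves 1/20; Pilar 1/5; Soledad 1/10; Ursula 1/10; Valentina 1/20; Ximena 1/20

There is no surviving spouse, so the entire estate passes to Diego's descendants per stirpes.
The estate is divided into 5 equal shares of 1/5 among Yago, Ines, Pilar, Alonso, Teodoro.
Yago predeceased; the 1/5 allotted to Yago's branch passes to Yago's issue by representation.
The 1/5 is divided into 4 equal shares of 1/20 among Ximena, Valentina, Hugo, Nieves.
Ximena is living and takes 1/20.
Valentina is living and takes 1/20.
Hugo is living and takes 1/20.
Nieves is living and takes 1/20.
Ines is living and takes 1/5.
Pilar is living and takes 1/5.
Alonso predeceased; the 1/5 allotted to Alonso's branch passes to Alonso's issue by representation.
The 1/5 is divided into 2 equal shares of 1/10 among Soledad, Ursula.
Soledad is living and takes 1/10.
Ursula is living and takes 1/10.
Teodoro predeceased; the 1/5 allotted to Teodoro's branch passes to Teodoro's issue by representation.
The 1/5 is divided into 2 equal shares of 1/10 among Mateo, Elena.
Mateo is living and takes 1/10.
Elena is living and takes 1/10.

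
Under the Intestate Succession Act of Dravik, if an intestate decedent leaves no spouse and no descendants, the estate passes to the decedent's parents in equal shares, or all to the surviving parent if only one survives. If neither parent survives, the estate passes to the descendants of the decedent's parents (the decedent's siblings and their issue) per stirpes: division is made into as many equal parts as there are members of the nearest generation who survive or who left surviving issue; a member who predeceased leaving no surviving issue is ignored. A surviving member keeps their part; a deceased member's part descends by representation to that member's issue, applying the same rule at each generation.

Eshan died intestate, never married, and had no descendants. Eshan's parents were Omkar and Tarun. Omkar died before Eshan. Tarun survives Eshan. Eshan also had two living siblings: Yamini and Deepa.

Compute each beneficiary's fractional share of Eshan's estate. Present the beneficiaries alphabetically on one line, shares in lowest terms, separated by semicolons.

Only one parent, Tarun, survives, so Tarun takes the entire estate. The siblings take nothing because a surviving parent has priority.

Tarun 1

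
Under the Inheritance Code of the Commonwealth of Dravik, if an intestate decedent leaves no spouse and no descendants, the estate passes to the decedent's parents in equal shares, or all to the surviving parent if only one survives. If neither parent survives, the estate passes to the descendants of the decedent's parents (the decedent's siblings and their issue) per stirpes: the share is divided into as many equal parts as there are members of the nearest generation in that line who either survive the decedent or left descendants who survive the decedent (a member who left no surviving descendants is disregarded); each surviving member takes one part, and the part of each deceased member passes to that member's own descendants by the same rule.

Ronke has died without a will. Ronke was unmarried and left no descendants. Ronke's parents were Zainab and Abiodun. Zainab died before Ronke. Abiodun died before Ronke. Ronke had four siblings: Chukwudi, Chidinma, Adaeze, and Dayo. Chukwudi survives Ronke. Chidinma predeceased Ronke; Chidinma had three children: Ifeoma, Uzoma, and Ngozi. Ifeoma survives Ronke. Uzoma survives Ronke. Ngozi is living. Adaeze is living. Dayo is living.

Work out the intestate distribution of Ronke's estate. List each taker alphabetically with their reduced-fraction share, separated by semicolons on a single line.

Neither parent survives and there are no descendants, so the estate passes to Ronke's siblings and their issue per stirpes.
The estate is divided into 4 equal shares of 1/4 among Chukwudi, Chidinma, Adaeze, Dayo.
Chukwudi is living and takes 1/4.
Chidinma predeceased; the 1/4 allotted to Chidinma's branch passes to Chidinma's issue by representation.
The 1/4 is divided into 3 equal shares of 1/12 among Ifeoma, Uzoma, Ngozi.
Ifeoma is living and takes 1/12.
Uzoma is living and takes 1/12.
Ngozi is living and takes 1/12.
Adaeze is living and takes 1/4.
Dayo is living and takes 1/4.

Adaeze 1/4; Chukwudi 1/4; Dayo 1/4; Ifeoma 1/12; Ngozi 1/12; Uzoma 1/12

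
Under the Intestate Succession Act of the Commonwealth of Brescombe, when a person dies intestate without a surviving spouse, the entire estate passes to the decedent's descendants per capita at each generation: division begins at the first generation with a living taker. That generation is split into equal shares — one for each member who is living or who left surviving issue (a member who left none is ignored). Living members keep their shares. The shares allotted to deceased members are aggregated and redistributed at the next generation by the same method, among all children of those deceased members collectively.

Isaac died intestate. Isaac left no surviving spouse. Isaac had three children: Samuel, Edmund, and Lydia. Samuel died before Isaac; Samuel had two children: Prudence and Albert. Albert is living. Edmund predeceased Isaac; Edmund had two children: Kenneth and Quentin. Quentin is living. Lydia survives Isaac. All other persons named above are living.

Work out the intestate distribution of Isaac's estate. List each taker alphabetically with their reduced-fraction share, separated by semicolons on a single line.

There is no surviving spouse, so the entire estate passes to Isaac's descendants per capita at each generation.
At generation 1 (Samuel, Edmund, Lydia) there are 3 shares of (1)/3 = 1/3 each.
Living: Lydia — each takes 1/3.
Deceased: Samuel and Edmund. Their combined 2/3 is pooled and carried to generation 2.
At generation 2 (Prudence, Albert, Kenneth, Quentin) there are 4 shares of (2/3)/4 = 1/6 each.
Living: Prudence, Albert, Kenneth, and Quentin — each takes 1/6.

Albert 1/6; Kenneth 1/6; Lydia 1/3; Prudence 1/6; Quentin 1/6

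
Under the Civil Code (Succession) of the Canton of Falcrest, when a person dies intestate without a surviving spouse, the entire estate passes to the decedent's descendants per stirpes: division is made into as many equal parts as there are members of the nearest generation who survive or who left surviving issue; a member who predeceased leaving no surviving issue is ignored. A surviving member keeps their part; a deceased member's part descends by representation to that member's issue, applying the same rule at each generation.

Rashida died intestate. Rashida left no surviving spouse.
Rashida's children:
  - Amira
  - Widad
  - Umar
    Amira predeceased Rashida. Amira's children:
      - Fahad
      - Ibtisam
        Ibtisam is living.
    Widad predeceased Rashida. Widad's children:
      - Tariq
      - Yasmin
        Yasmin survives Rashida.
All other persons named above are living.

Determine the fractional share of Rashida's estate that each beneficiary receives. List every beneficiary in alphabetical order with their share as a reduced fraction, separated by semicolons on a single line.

Fahad 1/6; Ibtisam 1/6; Tariq 1/6; Umar 1/3; Yasmin 1/6

There is no surviving spouse, so the entire estate passes to Rashida's descendants per stirpes.
The estate is divided into 3 equal shares of 1/3 among Amira, Widad, Umar.
Amira predeceased; the 1/3 allotted to Amira's branch passes to Amira's issue by representation.
The 1/3 is divided into 2 equal shares of 1/6 among Fahad, Ibtisam.
Fahad is living and takes 1/6.
Ibtisam is living and takes 1/6.
Widad predeceased; the 1/3 allotted to Widad's branch passes to Widad's issue by representation.
The 1/3 is divided into 2 equal shares of 1/6 among Tariq, Yasmin.
Tariq is living and takes 1/6.
Yasmin is living and takes 1/6.
Umar is living and takes 1/3.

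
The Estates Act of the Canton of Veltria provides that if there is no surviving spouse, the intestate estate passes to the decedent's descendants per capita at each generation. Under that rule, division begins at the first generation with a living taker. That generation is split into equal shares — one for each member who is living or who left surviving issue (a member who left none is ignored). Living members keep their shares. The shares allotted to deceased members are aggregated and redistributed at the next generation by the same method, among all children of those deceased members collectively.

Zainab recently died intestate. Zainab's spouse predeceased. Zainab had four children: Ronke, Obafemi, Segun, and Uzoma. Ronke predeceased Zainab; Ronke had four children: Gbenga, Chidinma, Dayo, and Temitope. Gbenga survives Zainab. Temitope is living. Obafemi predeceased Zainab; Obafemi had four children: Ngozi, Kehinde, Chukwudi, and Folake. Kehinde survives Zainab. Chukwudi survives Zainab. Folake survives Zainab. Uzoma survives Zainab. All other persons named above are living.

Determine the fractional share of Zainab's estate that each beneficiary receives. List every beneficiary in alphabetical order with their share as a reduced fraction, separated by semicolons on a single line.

Chidinma 1/16; Chukwudi 1/16; Dayo 1/16; Folake 1/16; Gbenga 1/16; Kehinde 1/16; Ngozi 1/16; Segun 1/4; Temitope 1/16; Uzoma 1/4

There is no surviving spouse, so the entire estate passes to Zainab's descendants per capita at each generation.
At generation 1 (Ronke, Obafemi, Segun, Uzoma) there are 4 shares of (1)/4 = 1/4 each.
Living: Segun and Uzoma — each takes 1/4.
Deceased: Ronke and Obafemi. Their combined 1/2 is pooled and carried to generation 2.
At generation 2 (Gbenga, Chidinma, Dayo, Temitope, Ngozi, Kehinde, Chukwudi, Folake) there are 8 shares of (1/2)/8 = 1/16 each.
Living: Gbenga, Chidinma, Dayo, Temitope, Ngozi, Kehinde, Chukwudi, and Folake — each takes 1/16.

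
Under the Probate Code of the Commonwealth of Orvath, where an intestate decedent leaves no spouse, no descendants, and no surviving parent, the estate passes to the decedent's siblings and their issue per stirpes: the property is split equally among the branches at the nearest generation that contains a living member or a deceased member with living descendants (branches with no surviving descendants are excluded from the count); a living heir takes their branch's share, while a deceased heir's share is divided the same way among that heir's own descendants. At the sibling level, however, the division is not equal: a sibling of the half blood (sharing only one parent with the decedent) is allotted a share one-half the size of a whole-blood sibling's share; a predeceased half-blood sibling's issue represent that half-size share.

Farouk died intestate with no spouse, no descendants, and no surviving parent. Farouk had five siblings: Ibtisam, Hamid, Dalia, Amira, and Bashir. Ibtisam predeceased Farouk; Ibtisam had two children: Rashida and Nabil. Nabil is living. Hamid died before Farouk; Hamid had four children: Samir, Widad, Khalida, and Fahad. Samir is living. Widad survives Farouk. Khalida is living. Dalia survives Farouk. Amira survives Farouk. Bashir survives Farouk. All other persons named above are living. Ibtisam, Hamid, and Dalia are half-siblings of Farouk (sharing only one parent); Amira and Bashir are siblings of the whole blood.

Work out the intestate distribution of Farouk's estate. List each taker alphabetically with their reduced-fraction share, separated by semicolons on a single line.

Amira 2/7; Bashir 2/7; Dalia 1/7; Fahad 1/28; Khalida 1/28; Nabil 1/14; Rashida 1/14; Samir 1/28; Widad 1/28

No spouse, descendants, or parent survives, so the estate passes to Farouk's siblings per stirpes.
Half-blood siblings count for one-half the weight of whole-blood siblings at the initial division.
Dividing 1 in proportion to weights (total weight 7/2): Ibtisam (weight 1/2) → 1/7; Hamid (weight 1/2) → 1/7; Dalia (weight 1/2) → 1/7; Amira (weight 1) → 2/7; Bashir (weight 1) → 2/7.
Ibtisam predeceased; the 1/7 allotted to Ibtisam's branch passes to Ibtisam's issue by representation.
The 1/7 is divided into 2 equal shares of 1/14 among Rashida, Nabil.
Rashida is living and takes 1/14.
Nabil is living and takes 1/14.
Hamid predeceased; the 1/7 allotted to Hamid's branch passes to Hamid's issue by representation.
The 1/7 is divided into 4 equal shares of 1/28 among Samir, Widad, Khalida, Fahad.
Samir is living and takes 1/28.
Widad is living and takes 1/28.
Khalida is living and takes 1/28.
Fahad is living and takes 1/28.
Dalia is living and takes 1/7.
Amira is living and takes 2/7.
Bashir is living and takes 2/7.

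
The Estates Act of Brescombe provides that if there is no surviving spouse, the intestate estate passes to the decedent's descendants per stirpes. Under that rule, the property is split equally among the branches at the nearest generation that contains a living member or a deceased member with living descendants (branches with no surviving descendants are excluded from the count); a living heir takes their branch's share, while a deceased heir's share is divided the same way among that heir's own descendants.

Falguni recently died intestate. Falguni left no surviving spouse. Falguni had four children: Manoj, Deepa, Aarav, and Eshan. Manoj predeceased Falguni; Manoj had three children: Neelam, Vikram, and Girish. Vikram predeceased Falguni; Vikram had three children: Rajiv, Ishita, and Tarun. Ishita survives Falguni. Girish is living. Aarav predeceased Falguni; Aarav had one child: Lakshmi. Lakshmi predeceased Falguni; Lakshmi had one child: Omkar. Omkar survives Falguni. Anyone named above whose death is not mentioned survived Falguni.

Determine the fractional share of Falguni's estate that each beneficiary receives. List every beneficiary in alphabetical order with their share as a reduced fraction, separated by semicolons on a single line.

Deepa 1/4; Eshan 1/4; Girish 1/12; Ishita 1/36; Neelam 1/12; Omkar 1/4; Rajiv 1/36; Tarun 1/36

There is no surviving spouse, so the entire estate passes to Falguni's descendants per stirpes.
The estate is divided into 4 equal shares of 1/4 among Manoj, Deepa, Aarav, Eshan.
Manoj predeceased; the 1/4 allotted to Manoj's branch passes to Manoj's issue by representation.
The 1/4 is divided into 3 equal shares of 1/12 among Neelam, Vikram, Girish.
Neelam is living and takes 1/12.
Vikram predeceased; the 1/12 allotted to Vikram's branch passes to Vikram's issue by representation.
The 1/12 is divided into 3 equal shares of 1/36 among Rajiv, Ishita, Tarun.
Rajiv is living and takes 1/36.
Ishita is living and takes 1/36.
Tarun is living and takes 1/36.
Girish is living and takes 1/12.
Deepa is living and takes 1/4.
Aarav predeceased; the 1/4 allotted to Aarav's branch passes to Aarav's issue by representation.
Lakshmi's line is the sole branch at this level, so the full 1/4 passes to Lakshmi's issue by representation.
Omkar is the sole taker at this level and receives the full 1/4.
Eshan is living and takes 1/4.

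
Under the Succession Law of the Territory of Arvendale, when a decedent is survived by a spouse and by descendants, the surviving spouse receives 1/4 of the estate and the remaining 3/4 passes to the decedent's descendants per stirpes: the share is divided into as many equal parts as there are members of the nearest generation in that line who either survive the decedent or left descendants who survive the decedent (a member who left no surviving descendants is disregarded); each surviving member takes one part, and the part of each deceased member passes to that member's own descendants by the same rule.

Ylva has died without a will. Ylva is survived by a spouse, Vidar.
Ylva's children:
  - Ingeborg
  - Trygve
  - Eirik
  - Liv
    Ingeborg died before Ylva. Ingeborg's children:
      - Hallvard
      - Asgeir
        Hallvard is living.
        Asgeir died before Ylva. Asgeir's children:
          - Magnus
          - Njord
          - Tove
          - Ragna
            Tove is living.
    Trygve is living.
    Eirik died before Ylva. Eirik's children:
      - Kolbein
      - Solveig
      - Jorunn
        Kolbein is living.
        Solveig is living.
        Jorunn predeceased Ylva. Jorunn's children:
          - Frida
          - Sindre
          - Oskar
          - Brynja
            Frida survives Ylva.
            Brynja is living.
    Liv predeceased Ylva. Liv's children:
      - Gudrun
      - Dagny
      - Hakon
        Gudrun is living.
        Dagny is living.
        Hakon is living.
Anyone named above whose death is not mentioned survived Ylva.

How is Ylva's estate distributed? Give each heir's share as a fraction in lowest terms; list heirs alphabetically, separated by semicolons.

Brynja 1/64; Dagny 1/16; Frida 1/64; Gudrun 1/16; Hakon 1/16; Hallvard 3/32; Kolbein 1/16; Magnus 3/128; Njord 3/128; Oskar 1/64; Ragna 3/128; Sindre 1/64; Solveig 1/16; Tove 3/128; Trygve 3/16; Vidar 1/4

Vidar, as surviving spouse, takes 1/4.
The remaining 3/4 passes to Ylva's descendants per stirpes.
The 3/4 is divided into 4 equal shares of 3/16 among Ingeborg, Trygve, Eirik, Liv.
Ingeborg predeceased; the 3/16 allotted to Ingeborg's branch passes to Ingeborg's issue by representation.
The 3/16 is divided into 2 equal shares of 3/32 among Hallvard, Asgeir.
Hallvard is living and takes 3/32.
Asgeir predeceased; the 3/32 allotted to Asgeir's branch passes to Asgeir's issue by representation.
The 3/32 is divided into 4 equal shares of 3/128 among Magnus, Njord, Tove, Ragna.
Magnus is living and takes 3/128.
Njord is living and takes 3/128.
Tove is living and takes 3/128.
Ragna is living and takes 3/128.
Trygve is living and takes 3/16.
Eirik predeceased; the 3/16 allotted to Eirik's branch passes to Eirik's issue by representation.
The 3/16 is divided into 3 equal shares of 1/16 among Kolbein, Solveig, Jorunn.
Kolbein is living and takes 1/16.
Solveig is living and takes 1/16.
Jorunn predeceased; the 1/16 allotted to Jorunn's branch passes to Jorunn's issue by representation.
The 1/16 is divided into 4 equal shares of 1/64 among Frida, Sindre, Oskar, Brynja.
Frida is living and takes 1/64.
Sindre is living and takes 1/64.
Oskar is living and takes 1/64.
Brynja is living and takes 1/64.
Liv predeceased; the 3/16 allotted to Liv's branch passes to Liv's issue by representation.
The 3/16 is divided into 3 equal shares of 1/16 among Gudrun, Dagny, Hakon.
Gudrun is living and takes 1/16.
Dagny is living and takes 1/16.
Hakon is living and takes 1/16.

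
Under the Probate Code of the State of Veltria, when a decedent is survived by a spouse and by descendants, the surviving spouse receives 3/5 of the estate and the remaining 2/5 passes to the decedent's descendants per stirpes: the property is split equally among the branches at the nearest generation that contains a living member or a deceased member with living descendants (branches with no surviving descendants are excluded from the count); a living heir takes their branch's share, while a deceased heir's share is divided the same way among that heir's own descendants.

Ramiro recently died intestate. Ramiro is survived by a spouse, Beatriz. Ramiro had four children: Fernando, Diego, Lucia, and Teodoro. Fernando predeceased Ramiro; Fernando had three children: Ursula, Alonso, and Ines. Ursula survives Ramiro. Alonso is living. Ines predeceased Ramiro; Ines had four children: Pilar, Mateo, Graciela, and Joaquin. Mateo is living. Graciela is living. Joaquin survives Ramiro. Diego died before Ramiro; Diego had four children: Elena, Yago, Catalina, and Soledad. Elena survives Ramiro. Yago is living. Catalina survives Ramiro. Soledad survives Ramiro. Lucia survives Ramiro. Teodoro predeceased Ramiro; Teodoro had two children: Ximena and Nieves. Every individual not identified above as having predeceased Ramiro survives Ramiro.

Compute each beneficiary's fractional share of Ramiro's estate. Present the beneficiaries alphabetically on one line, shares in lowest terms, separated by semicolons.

Alonso 1/30; Beatriz 3/5; Catalina 1/40; Elena 1/40; Graciela 1/120; Joaquin 1/120; Lucia 1/10; Mateo 1/120; Nieves 1/20; Pilar 1/120; Soledad 1/40; Ursula 1/30; Ximena 1/20; Yago 1/40

Beatriz, as surviving spouse, takes 3/5.
The remaining 2/5 passes to Ramiro's descendants per stirpes.
The 2/5 is divided into 4 equal shares of 1/10 among Fernando, Diego, Lucia, Teodoro.
Fernando predeceased; the 1/10 allotted to Fernando's branch passes to Fernando's issue by representation.
The 1/10 is divided into 3 equal shares of 1/30 among Ursula, Alonso, Ines.
Ursula is living and takes 1/30.
Alonso is living and takes 1/30.
Ines predeceased; the 1/30 allotted to Ines's branch passes to Ines's issue by representation.
The 1/30 is divided into 4 equal shares of 1/120 among Pilar, Mateo, Graciela, Joaquin.
Pilar is living and takes 1/120.
Mateo is living and takes 1/120.
Graciela is living and takes 1/120.
Joaquin is living and takes 1/120.
Diego predeceased; the 1/10 allotted to Diego's branch passes to Diego's issue by representation.
The 1/10 is divided into 4 equal shares of 1/40 among Elena, Yago, Catalina, Soledad.
Elena is living and takes 1/40.
Yago is living and takes 1/40.
Catalina is living and takes 1/40.
Soledad is living and takes 1/40.
Lucia is living and takes 1/10.
Teodoro predeceased; the 1/10 allotted to Teodoro's branch passes to Teodoro's issue by representation.
The 1/10 is divided into 2 equal shares of 1/20 among Ximena, Nieves.
Ximena is living and takes 1/20.
Nieves is living and takes 1/20.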